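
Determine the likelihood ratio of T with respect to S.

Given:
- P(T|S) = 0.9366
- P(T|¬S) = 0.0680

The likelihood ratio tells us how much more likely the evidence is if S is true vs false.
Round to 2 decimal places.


Likelihood Ratio (LR) = P(T|S) / P(T|¬S)

LR = 0.9366 / 0.0680
   = 13.77

The evidence is 13.77 times more likely if S is true than if S is false.
Since LR > 1, the evidence supports S over ¬S.


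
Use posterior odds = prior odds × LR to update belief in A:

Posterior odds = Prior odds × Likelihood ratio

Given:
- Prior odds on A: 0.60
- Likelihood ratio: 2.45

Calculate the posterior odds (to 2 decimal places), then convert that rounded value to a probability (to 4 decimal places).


Step 1: Calculate posterior odds
Posterior odds = Prior odds × LR
               = 0.60 × 2.45
               = 1.47

Step 2: Convert to probability
P(A|E) = Posterior odds / (1 + Posterior odds)
       = 1.47 / (1 + 1.47)
       = 1.47 / 2.47
       = 0.5951

The evidence increased P(A) from 0.3750 to 0.5951.


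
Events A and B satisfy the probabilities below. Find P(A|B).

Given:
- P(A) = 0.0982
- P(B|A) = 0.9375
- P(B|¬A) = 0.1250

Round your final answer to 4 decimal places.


Bayes' theorem: P(A|B) = P(B|A) × P(A) / P(B)

Step 1: Calculate P(B) using law of total probability
P(B) = P(B|A)P(A) + P(B|¬A)P(¬A)
     = 0.9375 × 0.0982 + 0.1250 × 0.9018
     = 0.09206250 + 0.11272500
     = 0.20478750

Step 2: Apply Bayes' theorem
P(A|B) = P(B|A) × P(A) / P(B)
       = 0.09206250 / 0.20478750
       = 0.4496


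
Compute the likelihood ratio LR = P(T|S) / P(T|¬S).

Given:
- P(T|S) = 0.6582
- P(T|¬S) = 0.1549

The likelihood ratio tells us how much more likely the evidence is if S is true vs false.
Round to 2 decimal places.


Likelihood Ratio (LR) = P(T|S) / P(T|¬S)

LR = 0.6582 / 0.1549
   = 4.25

The evidence is 4.25 times more likely if S is true than if S is false.
LR > 1, so observing T raises the odds in favor of S.


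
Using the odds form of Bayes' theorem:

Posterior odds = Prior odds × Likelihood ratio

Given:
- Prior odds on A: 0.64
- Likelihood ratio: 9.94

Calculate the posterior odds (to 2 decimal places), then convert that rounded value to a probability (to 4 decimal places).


Step 1: Calculate posterior odds
Posterior odds = Prior odds × LR
               = 0.64 × 9.94
               = 6.36

Step 2: Convert to probability
P(A|E) = Posterior odds / (1 + Posterior odds)
       = 6.36 / (1 + 6.36)
       = 6.36 / 7.36
       = 0.8641

The evidence increased P(A) from 0.3902 to 0.8641.


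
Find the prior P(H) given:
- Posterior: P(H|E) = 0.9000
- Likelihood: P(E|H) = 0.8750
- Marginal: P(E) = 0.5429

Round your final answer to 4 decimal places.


From Bayes' theorem: P(H|E) = P(E|H) × P(H) / P(E)

Rearranging for P(H):
P(H) = P(H|E) × P(E) / P(E|H)
     = 0.9000 × 0.5429 / 0.8750
     = 0.48861000 / 0.8750
     = 0.5584


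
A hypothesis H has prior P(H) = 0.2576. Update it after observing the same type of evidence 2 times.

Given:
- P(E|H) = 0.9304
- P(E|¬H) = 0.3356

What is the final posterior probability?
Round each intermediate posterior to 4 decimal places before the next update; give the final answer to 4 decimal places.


Sequential Bayesian updating:

Initial prior: P(H) = 0.2576

Update 1:
  P(E) = 0.9304 × 0.2576 + 0.3356 × 0.7424 = 0.23967104 + 0.24914944 = 0.48882048
  P(H|E) = 0.23967104 / 0.48882048 = 0.4903

Update 2:
  P(E) = 0.9304 × 0.4903 + 0.3356 × 0.5097 = 0.45617512 + 0.17105532 = 0.62723044
  P(H|E) = 0.45617512 / 0.62723044 = 0.7273

Final posterior: 0.7273


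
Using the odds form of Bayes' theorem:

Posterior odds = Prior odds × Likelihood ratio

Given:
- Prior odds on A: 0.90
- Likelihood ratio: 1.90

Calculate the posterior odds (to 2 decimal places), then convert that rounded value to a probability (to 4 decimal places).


Step 1: Calculate posterior odds
Posterior odds = Prior odds × LR
               = 0.90 × 1.90
               = 1.71

Step 2: Convert to probability
P(A|E) = Posterior odds / (1 + Posterior odds)
       = 1.71 / (1 + 1.71)
       = 1.71 / 2.71
       = 0.6310

The evidence increased P(A) from 0.4737 to 0.6310.


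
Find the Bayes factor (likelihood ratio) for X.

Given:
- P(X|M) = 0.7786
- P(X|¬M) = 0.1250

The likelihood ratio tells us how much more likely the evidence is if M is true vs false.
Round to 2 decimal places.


Likelihood Ratio (LR) = P(X|M) / P(X|¬M)

LR = 0.7786 / 0.1250
   = 6.23

The evidence is 6.23 times more likely if M is true than if M is false.
Since LR > 1, the evidence supports M over ¬M.


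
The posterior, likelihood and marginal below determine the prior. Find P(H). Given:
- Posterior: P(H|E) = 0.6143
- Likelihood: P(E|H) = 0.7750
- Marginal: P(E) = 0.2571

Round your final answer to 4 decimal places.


From Bayes' theorem: P(H|E) = P(E|H) × P(H) / P(E)

Rearranging for P(H):
P(H) = P(H|E) × P(E) / P(E|H)
     = 0.6143 × 0.2571 / 0.7750
     = 0.15793653 / 0.7750
     = 0.2038


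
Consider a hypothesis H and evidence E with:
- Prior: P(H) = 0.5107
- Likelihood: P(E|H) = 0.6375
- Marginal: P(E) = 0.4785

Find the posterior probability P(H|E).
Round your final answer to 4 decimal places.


Using Bayes' theorem:

P(H|E) = P(E|H) × P(H) / P(E)
       = 0.6375 × 0.5107 / 0.4785
       = 0.32557125 / 0.4785
       = 0.6804

The evidence strengthens our belief in H.
Prior: 0.5107 → Posterior: 0.6804


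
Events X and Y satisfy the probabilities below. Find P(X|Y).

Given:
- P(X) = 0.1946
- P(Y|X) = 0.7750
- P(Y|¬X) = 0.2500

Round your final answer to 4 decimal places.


Bayes' theorem: P(X|Y) = P(Y|X) × P(X) / P(Y)

Step 1: Calculate P(Y) using law of total probability
P(Y) = P(Y|X)P(X) + P(Y|¬X)P(¬X)
     = 0.7750 × 0.1946 + 0.2500 × 0.8054
     = 0.15081500 + 0.20135000
     = 0.35216500

Step 2: Apply Bayes' theorem
P(X|Y) = P(Y|X) × P(X) / P(Y)
       = 0.15081500 / 0.35216500
       = 0.4283


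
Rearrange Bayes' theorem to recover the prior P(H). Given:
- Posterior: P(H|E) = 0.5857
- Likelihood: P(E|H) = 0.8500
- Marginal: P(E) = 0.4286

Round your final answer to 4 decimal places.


From Bayes' theorem: P(H|E) = P(E|H) × P(H) / P(E)

Rearranging for P(H):
P(H) = P(H|E) × P(E) / P(E|H)
     = 0.5857 × 0.4286 / 0.8500
     = 0.25103102 / 0.8500
     = 0.2953


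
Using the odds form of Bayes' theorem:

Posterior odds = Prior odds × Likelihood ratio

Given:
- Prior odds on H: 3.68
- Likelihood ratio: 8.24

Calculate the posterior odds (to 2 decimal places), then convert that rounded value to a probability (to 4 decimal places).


Step 1: Calculate posterior odds
Posterior odds = Prior odds × LR
               = 3.68 × 8.24
               = 30.32

Step 2: Convert to probability
P(H|E) = Posterior odds / (1 + Posterior odds)
       = 30.32 / (1 + 30.32)
       = 30.32 / 31.32
       = 0.9681

The evidence increased P(H) from 0.7863 to 0.9681.


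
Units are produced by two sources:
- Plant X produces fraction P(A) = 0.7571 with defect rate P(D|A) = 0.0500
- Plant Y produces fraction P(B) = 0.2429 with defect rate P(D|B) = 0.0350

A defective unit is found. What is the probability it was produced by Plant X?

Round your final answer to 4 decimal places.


Let A = from Plant X, D = defective

Given:
- P(A) = 0.7571, P(B) = 0.2429
- P(D|A) = 0.0500, P(D|B) = 0.0350

Step 1: Find P(D)
P(D) = P(D|A)P(A) + P(D|B)P(B)
     = 0.0500 × 0.7571 + 0.0350 × 0.2429
     = 0.03785500 + 0.00850150
     = 0.04635650

Step 2: Apply Bayes' theorem
P(A|D) = P(D|A)P(A) / P(D)
       = 0.03785500 / 0.04635650
       = 0.8166


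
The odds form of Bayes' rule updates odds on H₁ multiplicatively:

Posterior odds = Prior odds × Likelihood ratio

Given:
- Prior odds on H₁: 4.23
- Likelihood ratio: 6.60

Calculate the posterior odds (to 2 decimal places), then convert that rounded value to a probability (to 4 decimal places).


Step 1: Calculate posterior odds
Posterior odds = Prior odds × LR
               = 4.23 × 6.60
               = 27.92

Step 2: Convert to probability
P(H₁|E) = Posterior odds / (1 + Posterior odds)
       = 27.92 / (1 + 27.92)
       = 27.92 / 28.92
       = 0.9654

The evidence increased P(H₁) from 0.8088 to 0.9654.


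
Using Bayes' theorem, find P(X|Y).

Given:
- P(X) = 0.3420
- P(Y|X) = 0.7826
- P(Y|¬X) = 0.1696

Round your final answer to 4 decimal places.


Bayes' theorem: P(X|Y) = P(Y|X) × P(X) / P(Y)

Step 1: Calculate P(Y) using law of total probability
P(Y) = P(Y|X)P(X) + P(Y|¬X)P(¬X)
     = 0.7826 × 0.3420 + 0.1696 × 0.6580
     = 0.26764920 + 0.11159680
     = 0.37924600

Step 2: Apply Bayes' theorem
P(X|Y) = P(Y|X) × P(X) / P(Y)
       = 0.26764920 / 0.37924600
       = 0.7057


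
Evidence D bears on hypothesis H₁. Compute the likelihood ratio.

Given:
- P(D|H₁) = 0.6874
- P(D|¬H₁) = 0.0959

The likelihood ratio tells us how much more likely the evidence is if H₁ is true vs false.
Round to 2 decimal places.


Likelihood Ratio (LR) = P(D|H₁) / P(D|¬H₁)

LR = 0.6874 / 0.0959
   = 7.17

The evidence is 7.17 times more likely if H₁ is true than if H₁ is false.
LR > 1, so observing D raises the odds in favor of H₁.


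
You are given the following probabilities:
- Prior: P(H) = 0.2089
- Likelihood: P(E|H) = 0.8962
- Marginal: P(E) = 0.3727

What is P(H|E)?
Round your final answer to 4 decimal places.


Using Bayes' theorem:

P(H|E) = P(E|H) × P(H) / P(E)
       = 0.8962 × 0.2089 / 0.3727
       = 0.18721618 / 0.3727
       = 0.5023

The evidence strengthens our belief in H.
Prior: 0.2089 → Posterior: 0.5023


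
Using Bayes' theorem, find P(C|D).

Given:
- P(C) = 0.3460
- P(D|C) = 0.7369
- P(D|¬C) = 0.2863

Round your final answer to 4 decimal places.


Bayes' theorem: P(C|D) = P(D|C) × P(C) / P(D)

Step 1: Calculate P(D) using law of total probability
P(D) = P(D|C)P(C) + P(D|¬C)P(¬C)
     = 0.7369 × 0.3460 + 0.2863 × 0.6540
     = 0.25496740 + 0.18724020
     = 0.44220760

Step 2: Apply Bayes' theorem
P(C|D) = P(D|C) × P(C) / P(D)
       = 0.25496740 / 0.44220760
       = 0.5766


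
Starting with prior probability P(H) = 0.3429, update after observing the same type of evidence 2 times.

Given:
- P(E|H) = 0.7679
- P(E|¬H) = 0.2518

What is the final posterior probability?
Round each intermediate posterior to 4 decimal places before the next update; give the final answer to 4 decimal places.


Sequential Bayesian updating:

Initial prior: P(H) = 0.3429

Update 1:
  P(E) = 0.7679 × 0.3429 + 0.2518 × 0.6571 = 0.26331291 + 0.16545778 = 0.42877069
  P(H|E) = 0.26331291 / 0.42877069 = 0.6141

Update 2:
  P(E) = 0.7679 × 0.6141 + 0.2518 × 0.3859 = 0.47156739 + 0.09716962 = 0.56873701
  P(H|E) = 0.47156739 / 0.56873701 = 0.8291

Final posterior: 0.8291


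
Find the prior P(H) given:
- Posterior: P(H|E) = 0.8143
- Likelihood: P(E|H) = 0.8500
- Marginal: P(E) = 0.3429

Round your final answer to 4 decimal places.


From Bayes' theorem: P(H|E) = P(E|H) × P(H) / P(E)

Rearranging for P(H):
P(H) = P(H|E) × P(E) / P(E|H)
     = 0.8143 × 0.3429 / 0.8500
     = 0.27922347 / 0.8500
     = 0.3285


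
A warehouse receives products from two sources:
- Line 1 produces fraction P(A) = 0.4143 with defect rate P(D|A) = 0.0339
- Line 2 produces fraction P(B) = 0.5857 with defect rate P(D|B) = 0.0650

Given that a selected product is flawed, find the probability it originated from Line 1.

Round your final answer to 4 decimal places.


Let A = from Line 1, D = flawed

Given:
- P(A) = 0.4143, P(B) = 0.5857
- P(D|A) = 0.0339, P(D|B) = 0.0650

Step 1: Find P(D)
P(D) = P(D|A)P(A) + P(D|B)P(B)
     = 0.0339 × 0.4143 + 0.0650 × 0.5857
     = 0.01404477 + 0.03807050
     = 0.05211527

Step 2: Apply Bayes' theorem
P(A|D) = P(D|A)P(A) / P(D)
       = 0.01404477 / 0.05211527
       = 0.2695


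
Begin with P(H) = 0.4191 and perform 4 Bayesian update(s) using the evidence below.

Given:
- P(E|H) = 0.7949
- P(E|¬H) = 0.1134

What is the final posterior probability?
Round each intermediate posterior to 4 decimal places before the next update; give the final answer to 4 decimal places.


Sequential Bayesian updating:

Initial prior: P(H) = 0.4191

Update 1:
  P(E) = 0.7949 × 0.4191 + 0.1134 × 0.5809 = 0.33314259 + 0.06587406 = 0.39901665
  P(H|E) = 0.33314259 / 0.39901665 = 0.8349

Update 2:
  P(E) = 0.7949 × 0.8349 + 0.1134 × 0.1651 = 0.66366201 + 0.01872234 = 0.68238435
  P(H|E) = 0.66366201 / 0.68238435 = 0.9726

Update 3:
  P(E) = 0.7949 × 0.9726 + 0.1134 × 0.0274 = 0.77311974 + 0.00310716 = 0.77622690
  P(H|E) = 0.77311974 / 0.77622690 = 0.9960

Update 4:
  P(E) = 0.7949 × 0.9960 + 0.1134 × 0.0040 = 0.79172040 + 0.00045360 = 0.79217400
  P(H|E) = 0.79172040 / 0.79217400 = 0.9994

Final posterior: 0.9994


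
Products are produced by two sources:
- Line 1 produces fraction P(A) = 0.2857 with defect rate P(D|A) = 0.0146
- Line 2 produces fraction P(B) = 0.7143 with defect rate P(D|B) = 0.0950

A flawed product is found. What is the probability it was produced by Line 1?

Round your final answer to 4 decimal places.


Let A = from Line 1, D = flawed

Given:
- P(A) = 0.2857, P(B) = 0.7143
- P(D|A) = 0.0146, P(D|B) = 0.0950

Step 1: Find P(D)
P(D) = P(D|A)P(A) + P(D|B)P(B)
     = 0.0146 × 0.2857 + 0.0950 × 0.7143
     = 0.00417122 + 0.06785850
     = 0.07202972

Step 2: Apply Bayes' theorem
P(A|D) = P(D|A)P(A) / P(D)
       = 0.00417122 / 0.07202972
       = 0.0579


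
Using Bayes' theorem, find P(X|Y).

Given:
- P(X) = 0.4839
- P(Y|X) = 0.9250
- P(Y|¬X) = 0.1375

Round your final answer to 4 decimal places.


Bayes' theorem: P(X|Y) = P(Y|X) × P(X) / P(Y)

Step 1: Calculate P(Y) using law of total probability
P(Y) = P(Y|X)P(X) + P(Y|¬X)P(¬X)
     = 0.9250 × 0.4839 + 0.1375 × 0.5161
     = 0.44760750 + 0.07096375
     = 0.51857125

Step 2: Apply Bayes' theorem
P(X|Y) = P(Y|X) × P(X) / P(Y)
       = 0.44760750 / 0.51857125
       = 0.8632


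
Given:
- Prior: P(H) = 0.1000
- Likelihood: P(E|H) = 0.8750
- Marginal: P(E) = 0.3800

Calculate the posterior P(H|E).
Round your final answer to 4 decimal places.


Using Bayes' theorem:

P(H|E) = P(E|H) × P(H) / P(E)
       = 0.8750 × 0.1000 / 0.3800
       = 0.08750000 / 0.3800
       = 0.2303

The evidence strengthens our belief in H.
Prior: 0.1000 → Posterior: 0.2303


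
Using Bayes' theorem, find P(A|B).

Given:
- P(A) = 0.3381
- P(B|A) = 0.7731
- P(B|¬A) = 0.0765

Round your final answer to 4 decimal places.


Bayes' theorem: P(A|B) = P(B|A) × P(A) / P(B)

Step 1: Calculate P(B) using law of total probability
P(B) = P(B|A)P(A) + P(B|¬A)P(¬A)
     = 0.7731 × 0.3381 + 0.0765 × 0.6619
     = 0.26138511 + 0.05063535
     = 0.31202046

Step 2: Apply Bayes' theorem
P(A|B) = P(B|A) × P(A) / P(B)
       = 0.26138511 / 0.31202046
       = 0.8377


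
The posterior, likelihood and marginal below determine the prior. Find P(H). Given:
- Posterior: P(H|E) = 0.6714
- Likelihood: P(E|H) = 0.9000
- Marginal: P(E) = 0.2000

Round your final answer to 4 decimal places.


From Bayes' theorem: P(H|E) = P(E|H) × P(H) / P(E)

Rearranging for P(H):
P(H) = P(H|E) × P(E) / P(E|H)
     = 0.6714 × 0.2000 / 0.9000
     = 0.13428000 / 0.9000
     = 0.1492


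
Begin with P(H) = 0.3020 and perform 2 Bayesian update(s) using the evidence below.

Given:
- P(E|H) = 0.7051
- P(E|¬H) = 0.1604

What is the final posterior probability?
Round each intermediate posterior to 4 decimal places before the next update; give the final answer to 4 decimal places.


Sequential Bayesian updating:

Initial prior: P(H) = 0.3020

Update 1:
  P(E) = 0.7051 × 0.3020 + 0.1604 × 0.6980 = 0.21294020 + 0.11195920 = 0.32489940
  P(H|E) = 0.21294020 / 0.32489940 = 0.6554

Update 2:
  P(E) = 0.7051 × 0.6554 + 0.1604 × 0.3446 = 0.46212254 + 0.05527384 = 0.51739638
  P(H|E) = 0.46212254 / 0.51739638 = 0.8932

Final posterior: 0.8932


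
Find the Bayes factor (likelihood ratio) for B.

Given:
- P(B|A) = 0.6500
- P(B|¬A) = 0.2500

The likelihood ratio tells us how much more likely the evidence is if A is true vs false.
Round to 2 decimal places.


Likelihood Ratio (LR) = P(B|A) / P(B|¬A)

LR = 0.6500 / 0.2500
   = 2.60

The evidence is 2.60 times more likely if A is true than if A is false.
Because LR exceeds 1, B is evidence for A.


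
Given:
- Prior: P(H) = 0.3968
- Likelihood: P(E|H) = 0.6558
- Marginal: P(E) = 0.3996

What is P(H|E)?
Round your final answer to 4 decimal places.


Using Bayes' theorem:

P(H|E) = P(E|H) × P(H) / P(E)
       = 0.6558 × 0.3968 / 0.3996
       = 0.26022144 / 0.3996
       = 0.6512

The evidence strengthens our belief in H.
Prior: 0.3968 → Posterior: 0.6512


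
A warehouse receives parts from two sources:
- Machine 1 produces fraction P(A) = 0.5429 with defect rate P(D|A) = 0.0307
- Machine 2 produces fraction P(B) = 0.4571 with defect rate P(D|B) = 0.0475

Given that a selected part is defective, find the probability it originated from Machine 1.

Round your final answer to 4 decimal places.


Let A = from Machine 1, D = defective

Given:
- P(A) = 0.5429, P(B) = 0.4571
- P(D|A) = 0.0307, P(D|B) = 0.0475

Step 1: Find P(D)
P(D) = P(D|A)P(A) + P(D|B)P(B)
     = 0.0307 × 0.5429 + 0.0475 × 0.4571
     = 0.01666703 + 0.02171225
     = 0.03837928

Step 2: Apply Bayes' theorem
P(A|D) = P(D|A)P(A) / P(D)
       = 0.01666703 / 0.03837928
       = 0.4343


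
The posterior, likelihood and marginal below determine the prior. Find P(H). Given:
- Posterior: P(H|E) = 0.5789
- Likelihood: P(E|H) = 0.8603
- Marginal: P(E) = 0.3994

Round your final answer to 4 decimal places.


From Bayes' theorem: P(H|E) = P(E|H) × P(H) / P(E)

Rearranging for P(H):
P(H) = P(H|E) × P(E) / P(E|H)
     = 0.5789 × 0.3994 / 0.8603
     = 0.23121266 / 0.8603
     = 0.2688


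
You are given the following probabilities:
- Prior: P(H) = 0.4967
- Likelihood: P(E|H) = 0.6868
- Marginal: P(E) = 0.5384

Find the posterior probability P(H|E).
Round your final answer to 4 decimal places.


Using Bayes' theorem:

P(H|E) = P(E|H) × P(H) / P(E)
       = 0.6868 × 0.4967 / 0.5384
       = 0.34113356 / 0.5384
       = 0.6336

The evidence strengthens our belief in H.
Prior: 0.4967 → Posterior: 0.6336


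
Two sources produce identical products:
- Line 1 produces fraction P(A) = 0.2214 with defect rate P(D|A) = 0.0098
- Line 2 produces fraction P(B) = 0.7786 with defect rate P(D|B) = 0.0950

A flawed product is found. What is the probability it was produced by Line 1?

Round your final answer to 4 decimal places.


Let A = from Line 1, D = flawed

Given:
- P(A) = 0.2214, P(B) = 0.7786
- P(D|A) = 0.0098, P(D|B) = 0.0950

Step 1: Find P(D)
P(D) = P(D|A)P(A) + P(D|B)P(B)
     = 0.0098 × 0.2214 + 0.0950 × 0.7786
     = 0.00216972 + 0.07396700
     = 0.07613672

Step 2: Apply Bayes' theorem
P(A|D) = P(D|A)P(A) / P(D)
       = 0.00216972 / 0.07613672
       = 0.0285


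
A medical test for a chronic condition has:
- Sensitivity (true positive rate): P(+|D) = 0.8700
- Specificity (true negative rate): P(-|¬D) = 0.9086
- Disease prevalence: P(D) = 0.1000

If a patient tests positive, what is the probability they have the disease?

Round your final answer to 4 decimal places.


Let D = has disease, + = positive test

Given:
- P(D) = 0.1000 (prevalence)
- P(+|D) = 0.8700 (sensitivity)
- P(-|¬D) = 0.9086 (specificity)
- P(+|¬D) = 0.0914 (false positive rate = 1 - specificity)

Step 1: Find P(+)
P(+) = P(+|D)P(D) + P(+|¬D)P(¬D)
     = 0.8700 × 0.1000 + 0.0914 × 0.9000
     = 0.08700000 + 0.08226000
     = 0.16926000

Step 2: Apply Bayes' theorem for P(D|+)
P(D|+) = P(+|D)P(D) / P(+)
       = 0.08700000 / 0.16926000
       = 0.5140


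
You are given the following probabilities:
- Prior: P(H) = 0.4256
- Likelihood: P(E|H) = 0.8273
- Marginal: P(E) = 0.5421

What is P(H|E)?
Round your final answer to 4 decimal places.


Using Bayes' theorem:

P(H|E) = P(E|H) × P(H) / P(E)
       = 0.8273 × 0.4256 / 0.5421
       = 0.35209888 / 0.5421
       = 0.6495

The evidence strengthens our belief in H.
Prior: 0.4256 → Posterior: 0.6495


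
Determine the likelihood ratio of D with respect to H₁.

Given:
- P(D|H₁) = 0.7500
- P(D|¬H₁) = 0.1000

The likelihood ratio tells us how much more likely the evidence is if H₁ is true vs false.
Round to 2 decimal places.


Likelihood Ratio (LR) = P(D|H₁) / P(D|¬H₁)

LR = 0.7500 / 0.1000
   = 7.50

The evidence is 7.50 times more likely if H₁ is true than if H₁ is false.
Because LR exceeds 1, D is evidence for H₁.


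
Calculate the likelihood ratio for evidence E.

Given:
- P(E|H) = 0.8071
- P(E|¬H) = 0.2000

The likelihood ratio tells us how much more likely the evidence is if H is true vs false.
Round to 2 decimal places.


Likelihood Ratio (LR) = P(E|H) / P(E|¬H)

LR = 0.8071 / 0.2000
   = 4.04

The evidence is 4.04 times more likely if H is true than if H is false.
Since LR > 1, the evidence supports H over ¬H.


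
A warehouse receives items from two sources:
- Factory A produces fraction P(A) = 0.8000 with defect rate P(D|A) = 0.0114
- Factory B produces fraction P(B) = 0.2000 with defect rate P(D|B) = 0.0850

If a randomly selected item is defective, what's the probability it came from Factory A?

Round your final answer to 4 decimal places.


Let A = from Factory A, D = defective

Given:
- P(A) = 0.8000, P(B) = 0.2000
- P(D|A) = 0.0114, P(D|B) = 0.0850

Step 1: Find P(D)
P(D) = P(D|A)P(A) + P(D|B)P(B)
     = 0.0114 × 0.8000 + 0.0850 × 0.2000
     = 0.00912000 + 0.01700000
     = 0.02612000

Step 2: Apply Bayes' theorem
P(A|D) = P(D|A)P(A) / P(D)
       = 0.00912000 / 0.02612000
       = 0.3492


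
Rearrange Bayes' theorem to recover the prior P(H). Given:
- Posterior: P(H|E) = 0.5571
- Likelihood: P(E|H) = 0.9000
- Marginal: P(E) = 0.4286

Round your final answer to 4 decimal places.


From Bayes' theorem: P(H|E) = P(E|H) × P(H) / P(E)

Rearranging for P(H):
P(H) = P(H|E) × P(E) / P(E|H)
     = 0.5571 × 0.4286 / 0.9000
     = 0.23877306 / 0.9000
     = 0.2653


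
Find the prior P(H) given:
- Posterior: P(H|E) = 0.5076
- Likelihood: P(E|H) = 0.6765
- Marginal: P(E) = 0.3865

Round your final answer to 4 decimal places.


From Bayes' theorem: P(H|E) = P(E|H) × P(H) / P(E)

Rearranging for P(H):
P(H) = P(H|E) × P(E) / P(E|H)
     = 0.5076 × 0.3865 / 0.6765
     = 0.19618740 / 0.6765
     = 0.2900


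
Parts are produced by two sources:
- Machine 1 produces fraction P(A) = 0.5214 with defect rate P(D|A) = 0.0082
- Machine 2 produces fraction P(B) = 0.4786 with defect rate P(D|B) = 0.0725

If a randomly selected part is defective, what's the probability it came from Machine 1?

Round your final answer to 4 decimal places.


Let A = from Machine 1, D = defective

Given:
- P(A) = 0.5214, P(B) = 0.4786
- P(D|A) = 0.0082, P(D|B) = 0.0725

Step 1: Find P(D)
P(D) = P(D|A)P(A) + P(D|B)P(B)
     = 0.0082 × 0.5214 + 0.0725 × 0.4786
     = 0.00427548 + 0.03469850
     = 0.03897398

Step 2: Apply Bayes' theorem
P(A|D) = P(D|A)P(A) / P(D)
       = 0.00427548 / 0.03897398
       = 0.1097


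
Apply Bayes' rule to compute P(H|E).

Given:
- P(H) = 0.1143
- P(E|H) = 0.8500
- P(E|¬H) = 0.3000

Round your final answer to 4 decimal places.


Bayes' theorem: P(H|E) = P(E|H) × P(H) / P(E)

Step 1: Calculate P(E) using law of total probability
P(E) = P(E|H)P(H) + P(E|¬H)P(¬H)
     = 0.8500 × 0.1143 + 0.3000 × 0.8857
     = 0.09715500 + 0.26571000
     = 0.36286500

Step 2: Apply Bayes' theorem
P(H|E) = P(E|H) × P(H) / P(E)
       = 0.09715500 / 0.36286500
       = 0.2677


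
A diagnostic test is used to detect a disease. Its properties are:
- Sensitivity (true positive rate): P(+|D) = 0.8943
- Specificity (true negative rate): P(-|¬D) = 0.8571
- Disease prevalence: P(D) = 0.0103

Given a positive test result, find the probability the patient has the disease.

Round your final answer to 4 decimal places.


Let D = has disease, + = positive test

Given:
- P(D) = 0.0103 (prevalence)
- P(+|D) = 0.8943 (sensitivity)
- P(-|¬D) = 0.8571 (specificity)
- P(+|¬D) = 0.1429 (false positive rate = 1 - specificity)

Step 1: Find P(+)
P(+) = P(+|D)P(D) + P(+|¬D)P(¬D)
     = 0.8943 × 0.0103 + 0.1429 × 0.9897
     = 0.00921129 + 0.14142813
     = 0.15063942

Step 2: Apply Bayes' theorem for P(D|+)
P(D|+) = P(+|D)P(D) / P(+)
       = 0.00921129 / 0.15063942
       = 0.0611


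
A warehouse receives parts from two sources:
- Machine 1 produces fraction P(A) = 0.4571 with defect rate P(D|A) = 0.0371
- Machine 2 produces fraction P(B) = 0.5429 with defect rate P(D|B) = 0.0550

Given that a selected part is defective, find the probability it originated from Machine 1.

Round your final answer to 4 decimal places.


Let A = from Machine 1, D = defective

Given:
- P(A) = 0.4571, P(B) = 0.5429
- P(D|A) = 0.0371, P(D|B) = 0.0550

Step 1: Find P(D)
P(D) = P(D|A)P(A) + P(D|B)P(B)
     = 0.0371 × 0.4571 + 0.0550 × 0.5429
     = 0.01695841 + 0.02985950
     = 0.04681791

Step 2: Apply Bayes' theorem
P(A|D) = P(D|A)P(A) / P(D)
       = 0.01695841 / 0.04681791
       = 0.3622


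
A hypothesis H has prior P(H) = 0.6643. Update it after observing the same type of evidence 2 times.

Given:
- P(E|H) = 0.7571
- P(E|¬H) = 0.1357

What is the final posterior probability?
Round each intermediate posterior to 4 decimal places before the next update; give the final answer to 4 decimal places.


Sequential Bayesian updating:

Initial prior: P(H) = 0.6643

Update 1:
  P(E) = 0.7571 × 0.6643 + 0.1357 × 0.3357 = 0.50294153 + 0.04555449 = 0.54849602
  P(H|E) = 0.50294153 / 0.54849602 = 0.9169

Update 2:
  P(E) = 0.7571 × 0.9169 + 0.1357 × 0.0831 = 0.69418499 + 0.01127667 = 0.70546166
  P(H|E) = 0.69418499 / 0.70546166 = 0.9840

Final posterior: 0.9840


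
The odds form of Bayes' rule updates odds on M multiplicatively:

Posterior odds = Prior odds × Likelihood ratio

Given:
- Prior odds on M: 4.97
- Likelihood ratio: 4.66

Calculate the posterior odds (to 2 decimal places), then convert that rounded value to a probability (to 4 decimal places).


Step 1: Calculate posterior odds
Posterior odds = Prior odds × LR
               = 4.97 × 4.66
               = 23.16

Step 2: Convert to probability
P(M|E) = Posterior odds / (1 + Posterior odds)
       = 23.16 / (1 + 23.16)
       = 23.16 / 24.16
       = 0.9586

The evidence increased P(M) from 0.8325 to 0.9586.


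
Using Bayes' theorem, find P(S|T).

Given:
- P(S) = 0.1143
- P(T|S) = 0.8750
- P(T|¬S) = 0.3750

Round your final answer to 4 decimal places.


Bayes' theorem: P(S|T) = P(T|S) × P(S) / P(T)

Step 1: Calculate P(T) using law of total probability
P(T) = P(T|S)P(S) + P(T|¬S)P(¬S)
     = 0.8750 × 0.1143 + 0.3750 × 0.8857
     = 0.10001250 + 0.33213750
     = 0.43215000

Step 2: Apply Bayes' theorem
P(S|T) = P(T|S) × P(S) / P(T)
       = 0.10001250 / 0.43215000
       = 0.2314


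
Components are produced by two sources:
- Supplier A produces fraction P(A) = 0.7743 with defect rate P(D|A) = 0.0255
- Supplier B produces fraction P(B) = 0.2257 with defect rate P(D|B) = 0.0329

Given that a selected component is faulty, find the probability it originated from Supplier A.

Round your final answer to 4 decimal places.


Let A = from Supplier A, D = faulty

Given:
- P(A) = 0.7743, P(B) = 0.2257
- P(D|A) = 0.0255, P(D|B) = 0.0329

Step 1: Find P(D)
P(D) = P(D|A)P(A) + P(D|B)P(B)
     = 0.0255 × 0.7743 + 0.0329 × 0.2257
     = 0.01974465 + 0.00742553
     = 0.02717018

Step 2: Apply Bayes' theorem
P(A|D) = P(D|A)P(A) / P(D)
       = 0.01974465 / 0.02717018
       = 0.7267


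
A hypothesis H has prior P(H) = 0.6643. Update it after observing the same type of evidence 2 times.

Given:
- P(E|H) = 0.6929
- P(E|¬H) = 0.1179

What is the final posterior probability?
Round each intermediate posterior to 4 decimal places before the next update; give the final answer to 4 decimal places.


Sequential Bayesian updating:

Initial prior: P(H) = 0.6643

Update 1:
  P(E) = 0.6929 × 0.6643 + 0.1179 × 0.3357 = 0.46029347 + 0.03957903 = 0.49987250
  P(H|E) = 0.46029347 / 0.49987250 = 0.9208

Update 2:
  P(E) = 0.6929 × 0.9208 + 0.1179 × 0.0792 = 0.63802232 + 0.00933768 = 0.64736000
  P(H|E) = 0.63802232 / 0.64736000 = 0.9856

Final posterior: 0.9856


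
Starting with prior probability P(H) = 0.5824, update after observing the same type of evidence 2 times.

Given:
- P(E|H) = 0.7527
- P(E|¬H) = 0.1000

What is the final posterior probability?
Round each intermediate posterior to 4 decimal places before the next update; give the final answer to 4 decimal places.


Sequential Bayesian updating:

Initial prior: P(H) = 0.5824

Update 1:
  P(E) = 0.7527 × 0.5824 + 0.1000 × 0.4176 = 0.43837248 + 0.04176000 = 0.48013248
  P(H|E) = 0.43837248 / 0.48013248 = 0.9130

Update 2:
  P(E) = 0.7527 × 0.9130 + 0.1000 × 0.0870 = 0.68721510 + 0.00870000 = 0.69591510
  P(H|E) = 0.68721510 / 0.69591510 = 0.9875

Final posterior: 0.9875


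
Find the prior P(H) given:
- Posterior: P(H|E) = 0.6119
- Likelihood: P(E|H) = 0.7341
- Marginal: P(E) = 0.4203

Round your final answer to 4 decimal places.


From Bayes' theorem: P(H|E) = P(E|H) × P(H) / P(E)

Rearranging for P(H):
P(H) = P(H|E) × P(E) / P(E|H)
     = 0.6119 × 0.4203 / 0.7341
     = 0.25718157 / 0.7341
     = 0.3503


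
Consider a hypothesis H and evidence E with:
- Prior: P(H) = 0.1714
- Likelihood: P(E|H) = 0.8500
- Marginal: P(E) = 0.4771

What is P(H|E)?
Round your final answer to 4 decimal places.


Using Bayes' theorem:

P(H|E) = P(E|H) × P(H) / P(E)
       = 0.8500 × 0.1714 / 0.4771
       = 0.14569000 / 0.4771
       = 0.3054

The evidence strengthens our belief in H.
Prior: 0.1714 → Posterior: 0.3054


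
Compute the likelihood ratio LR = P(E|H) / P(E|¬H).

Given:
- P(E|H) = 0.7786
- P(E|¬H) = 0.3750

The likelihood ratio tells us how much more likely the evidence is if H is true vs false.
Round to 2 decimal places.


Likelihood Ratio (LR) = P(E|H) / P(E|¬H)

LR = 0.7786 / 0.3750
   = 2.08

The evidence is 2.08 times more likely if H is true than if H is false.
Because LR exceeds 1, E is evidence for H.


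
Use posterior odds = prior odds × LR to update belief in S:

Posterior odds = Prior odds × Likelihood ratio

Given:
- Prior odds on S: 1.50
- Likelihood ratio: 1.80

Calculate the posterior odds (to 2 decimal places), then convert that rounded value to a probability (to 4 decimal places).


Step 1: Calculate posterior odds
Posterior odds = Prior odds × LR
               = 1.50 × 1.80
               = 2.70

Step 2: Convert to probability
P(S|E) = Posterior odds / (1 + Posterior odds)
       = 2.70 / (1 + 2.70)
       = 2.70 / 3.70
       = 0.7297

The evidence increased P(S) from 0.6000 to 0.7297.


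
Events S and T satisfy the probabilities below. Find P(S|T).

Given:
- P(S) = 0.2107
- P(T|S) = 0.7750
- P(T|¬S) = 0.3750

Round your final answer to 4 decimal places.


Bayes' theorem: P(S|T) = P(T|S) × P(S) / P(T)

Step 1: Calculate P(T) using law of total probability
P(T) = P(T|S)P(S) + P(T|¬S)P(¬S)
     = 0.7750 × 0.2107 + 0.3750 × 0.7893
     = 0.16329250 + 0.29598750
     = 0.45928000

Step 2: Apply Bayes' theorem
P(S|T) = P(T|S) × P(S) / P(T)
       = 0.16329250 / 0.45928000
       = 0.3555


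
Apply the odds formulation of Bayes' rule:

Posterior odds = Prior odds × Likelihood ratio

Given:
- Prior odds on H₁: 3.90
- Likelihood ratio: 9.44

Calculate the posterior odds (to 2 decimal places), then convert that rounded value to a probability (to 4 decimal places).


Step 1: Calculate posterior odds
Posterior odds = Prior odds × LR
               = 3.90 × 9.44
               = 36.82

Step 2: Convert to probability
P(H₁|E) = Posterior odds / (1 + Posterior odds)
       = 36.82 / (1 + 36.82)
       = 36.82 / 37.82
       = 0.9736

The evidence increased P(H₁) from 0.7959 to 0.9736.


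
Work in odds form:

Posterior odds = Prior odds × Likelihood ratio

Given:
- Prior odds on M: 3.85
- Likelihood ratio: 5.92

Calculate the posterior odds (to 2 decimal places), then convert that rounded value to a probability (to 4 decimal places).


Step 1: Calculate posterior odds
Posterior odds = Prior odds × LR
               = 3.85 × 5.92
               = 22.79

Step 2: Convert to probability
P(M|E) = Posterior odds / (1 + Posterior odds)
       = 22.79 / (1 + 22.79)
       = 22.79 / 23.79
       = 0.9580

The evidence increased P(M) from 0.7938 to 0.9580.


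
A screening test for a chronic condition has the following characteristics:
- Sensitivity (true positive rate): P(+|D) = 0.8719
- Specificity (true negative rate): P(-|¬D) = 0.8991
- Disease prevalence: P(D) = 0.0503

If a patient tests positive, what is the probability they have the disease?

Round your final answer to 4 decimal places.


Let D = has disease, + = positive test

Given:
- P(D) = 0.0503 (prevalence)
- P(+|D) = 0.8719 (sensitivity)
- P(-|¬D) = 0.8991 (specificity)
- P(+|¬D) = 0.1009 (false positive rate = 1 - specificity)

Step 1: Find P(+)
P(+) = P(+|D)P(D) + P(+|¬D)P(¬D)
     = 0.8719 × 0.0503 + 0.1009 × 0.9497
     = 0.04385657 + 0.09582473
     = 0.13968130

Step 2: Apply Bayes' theorem for P(D|+)
P(D|+) = P(+|D)P(D) / P(+)
       = 0.04385657 / 0.13968130
       = 0.3140


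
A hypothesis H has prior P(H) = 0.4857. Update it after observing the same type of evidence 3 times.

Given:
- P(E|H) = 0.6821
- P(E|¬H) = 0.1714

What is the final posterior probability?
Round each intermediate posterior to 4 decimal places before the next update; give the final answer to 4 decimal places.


Sequential Bayesian updating:

Initial prior: P(H) = 0.4857

Update 1:
  P(E) = 0.6821 × 0.4857 + 0.1714 × 0.5143 = 0.33129597 + 0.08815102 = 0.41944699
  P(H|E) = 0.33129597 / 0.41944699 = 0.7898

Update 2:
  P(E) = 0.6821 × 0.7898 + 0.1714 × 0.2102 = 0.53872258 + 0.03602828 = 0.57475086
  P(H|E) = 0.53872258 / 0.57475086 = 0.9373

Update 3:
  P(E) = 0.6821 × 0.9373 + 0.1714 × 0.0627 = 0.63933233 + 0.01074678 = 0.65007911
  P(H|E) = 0.63933233 / 0.65007911 = 0.9835

Final posterior: 0.9835


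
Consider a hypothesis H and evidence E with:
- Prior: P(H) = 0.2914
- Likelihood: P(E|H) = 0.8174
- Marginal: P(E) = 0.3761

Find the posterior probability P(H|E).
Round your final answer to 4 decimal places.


Using Bayes' theorem:

P(H|E) = P(E|H) × P(H) / P(E)
       = 0.8174 × 0.2914 / 0.3761
       = 0.23819036 / 0.3761
       = 0.6333

The evidence strengthens our belief in H.
Prior: 0.2914 → Posterior: 0.6333


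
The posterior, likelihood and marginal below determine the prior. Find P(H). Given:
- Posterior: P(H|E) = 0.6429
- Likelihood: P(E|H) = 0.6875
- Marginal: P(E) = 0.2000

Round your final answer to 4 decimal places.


From Bayes' theorem: P(H|E) = P(E|H) × P(H) / P(E)

Rearranging for P(H):
P(H) = P(H|E) × P(E) / P(E|H)
     = 0.6429 × 0.2000 / 0.6875
     = 0.12858000 / 0.6875
     = 0.1870


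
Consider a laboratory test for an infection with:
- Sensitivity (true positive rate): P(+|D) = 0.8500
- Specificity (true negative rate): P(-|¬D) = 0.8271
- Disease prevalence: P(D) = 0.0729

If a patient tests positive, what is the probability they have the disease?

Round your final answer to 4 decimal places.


Let D = has disease, + = positive test

Given:
- P(D) = 0.0729 (prevalence)
- P(+|D) = 0.8500 (sensitivity)
- P(-|¬D) = 0.8271 (specificity)
- P(+|¬D) = 0.1729 (false positive rate = 1 - specificity)

Step 1: Find P(+)
P(+) = P(+|D)P(D) + P(+|¬D)P(¬D)
     = 0.8500 × 0.0729 + 0.1729 × 0.9271
     = 0.06196500 + 0.16029559
     = 0.22226059

Step 2: Apply Bayes' theorem for P(D|+)
P(D|+) = P(+|D)P(D) / P(+)
       = 0.06196500 / 0.22226059
       = 0.2788


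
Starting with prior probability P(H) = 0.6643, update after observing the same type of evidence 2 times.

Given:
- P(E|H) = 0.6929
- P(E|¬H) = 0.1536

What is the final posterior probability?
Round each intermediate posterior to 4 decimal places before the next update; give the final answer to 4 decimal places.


Sequential Bayesian updating:

Initial prior: P(H) = 0.6643

Update 1:
  P(E) = 0.6929 × 0.6643 + 0.1536 × 0.3357 = 0.46029347 + 0.05156352 = 0.51185699
  P(H|E) = 0.46029347 / 0.51185699 = 0.8993

Update 2:
  P(E) = 0.6929 × 0.8993 + 0.1536 × 0.1007 = 0.62312497 + 0.01546752 = 0.63859249
  P(H|E) = 0.62312497 / 0.63859249 = 0.9758

Final posterior: 0.9758


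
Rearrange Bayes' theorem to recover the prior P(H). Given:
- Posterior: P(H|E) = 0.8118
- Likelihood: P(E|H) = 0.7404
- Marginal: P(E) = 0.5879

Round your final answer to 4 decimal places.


From Bayes' theorem: P(H|E) = P(E|H) × P(H) / P(E)

Rearranging for P(H):
P(H) = P(H|E) × P(E) / P(E|H)
     = 0.8118 × 0.5879 / 0.7404
     = 0.47725722 / 0.7404
     = 0.6446


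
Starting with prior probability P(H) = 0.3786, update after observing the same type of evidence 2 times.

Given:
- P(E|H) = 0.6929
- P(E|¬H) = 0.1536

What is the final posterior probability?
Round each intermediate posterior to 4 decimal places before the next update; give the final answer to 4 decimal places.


Sequential Bayesian updating:

Initial prior: P(H) = 0.3786

Update 1:
  P(E) = 0.6929 × 0.3786 + 0.1536 × 0.6214 = 0.26233194 + 0.09544704 = 0.35777898
  P(H|E) = 0.26233194 / 0.35777898 = 0.7332

Update 2:
  P(E) = 0.6929 × 0.7332 + 0.1536 × 0.2668 = 0.50803428 + 0.04098048 = 0.54901476
  P(H|E) = 0.50803428 / 0.54901476 = 0.9254

Final posterior: 0.9254


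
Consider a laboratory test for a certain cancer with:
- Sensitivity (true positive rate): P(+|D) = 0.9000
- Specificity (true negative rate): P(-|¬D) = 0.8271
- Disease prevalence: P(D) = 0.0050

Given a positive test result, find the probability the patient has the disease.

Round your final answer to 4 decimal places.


Let D = has disease, + = positive test

Given:
- P(D) = 0.0050 (prevalence)
- P(+|D) = 0.9000 (sensitivity)
- P(-|¬D) = 0.8271 (specificity)
- P(+|¬D) = 0.1729 (false positive rate = 1 - specificity)

Step 1: Find P(+)
P(+) = P(+|D)P(D) + P(+|¬D)P(¬D)
     = 0.9000 × 0.0050 + 0.1729 × 0.9950
     = 0.00450000 + 0.17203550
     = 0.17653550

Step 2: Apply Bayes' theorem for P(D|+)
P(D|+) = P(+|D)P(D) / P(+)
       = 0.00450000 / 0.17653550
       = 0.0255


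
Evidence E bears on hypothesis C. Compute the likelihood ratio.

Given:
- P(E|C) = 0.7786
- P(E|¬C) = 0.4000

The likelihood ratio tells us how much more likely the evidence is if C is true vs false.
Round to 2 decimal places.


Likelihood Ratio (LR) = P(E|C) / P(E|¬C)

LR = 0.7786 / 0.4000
   = 1.95

The evidence is 1.95 times more likely if C is true than if C is false.
LR > 1, so observing E raises the odds in favor of C.


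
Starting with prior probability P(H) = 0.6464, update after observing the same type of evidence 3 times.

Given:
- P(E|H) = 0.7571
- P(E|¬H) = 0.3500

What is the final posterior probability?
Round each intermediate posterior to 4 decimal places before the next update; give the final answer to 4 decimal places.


Sequential Bayesian updating:

Initial prior: P(H) = 0.6464

Update 1:
  P(E) = 0.7571 × 0.6464 + 0.3500 × 0.3536 = 0.48938944 + 0.12376000 = 0.61314944
  P(H|E) = 0.48938944 / 0.61314944 = 0.7982

Update 2:
  P(E) = 0.7571 × 0.7982 + 0.3500 × 0.2018 = 0.60431722 + 0.07063000 = 0.67494722
  P(H|E) = 0.60431722 / 0.67494722 = 0.8954

Update 3:
  P(E) = 0.7571 × 0.8954 + 0.3500 × 0.1046 = 0.67790734 + 0.03661000 = 0.71451734
  P(H|E) = 0.67790734 / 0.71451734 = 0.9488

Final posterior: 0.9488


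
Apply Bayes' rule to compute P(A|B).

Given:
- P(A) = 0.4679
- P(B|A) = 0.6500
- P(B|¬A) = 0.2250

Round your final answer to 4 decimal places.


Bayes' theorem: P(A|B) = P(B|A) × P(A) / P(B)

Step 1: Calculate P(B) using law of total probability
P(B) = P(B|A)P(A) + P(B|¬A)P(¬A)
     = 0.6500 × 0.4679 + 0.2250 × 0.5321
     = 0.30413500 + 0.11972250
     = 0.42385750

Step 2: Apply Bayes' theorem
P(A|B) = P(B|A) × P(A) / P(B)
       = 0.30413500 / 0.42385750
       = 0.7175


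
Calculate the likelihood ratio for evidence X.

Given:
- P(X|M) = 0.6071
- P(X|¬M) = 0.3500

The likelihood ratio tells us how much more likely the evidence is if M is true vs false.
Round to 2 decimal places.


Likelihood Ratio (LR) = P(X|M) / P(X|¬M)

LR = 0.6071 / 0.3500
   = 1.73

The evidence is 1.73 times more likely if M is true than if M is false.
Because LR exceeds 1, X is evidence for M.
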